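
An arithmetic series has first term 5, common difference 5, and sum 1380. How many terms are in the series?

Using S = n/2 × [2a + (n-1)d]
1380 = n/2 × [2(5) + (n-1)(5)]
1380 = n/2 × [10 + 5n - 5]
2760 = n × [5 + 5n]
5n² + (5)n - 2760 = 0
Discriminant: Δ = (5)² - 4(5)(-2760) = 25 + 55200 = 55225
√Δ = 235
n = [-(5) + √Δ] / (2·5) = (-5 + 235) / 10 = 230 / 10 = 23
(The negative root is discarded since n must be a positive integer.)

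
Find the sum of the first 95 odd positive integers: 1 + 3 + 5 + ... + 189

Sum of first n odd numbers = n²
= 95²
= 9025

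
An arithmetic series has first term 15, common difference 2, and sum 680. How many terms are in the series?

Using S = n/2 × [2a + (n-1)d]
680 = n/2 × [2(15) + (n-1)(2)]
680 = n/2 × [30 + 2n - 2]
1360 = n × [28 + 2n]
2n² + (28)n - 1360 = 0
Discriminant: Δ = (28)² - 4(2)(-1360) = 784 + 10880 = 11664
√Δ = 108
n = [-(28) + √Δ] / (2·2) = (-28 + 108) / 4 = 80 / 4 = 20
(The negative root is discarded since n must be a positive integer.)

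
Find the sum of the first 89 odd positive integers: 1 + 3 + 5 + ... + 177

Sum of first n odd numbers = n²
= 89²
= 7921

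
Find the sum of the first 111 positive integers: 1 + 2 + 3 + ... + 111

Formula: ∑k = n(n+1)/2
= 111×112/2
= 12432/2
= 6216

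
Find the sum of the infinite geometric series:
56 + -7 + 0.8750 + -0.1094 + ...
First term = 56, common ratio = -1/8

For |r| < 1, S = a / (1 - r)
S = 56 / (1 - (-1/8))
S = 56 / (9/8)
S = 448/9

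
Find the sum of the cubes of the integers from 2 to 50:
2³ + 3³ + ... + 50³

Use ∑_{k=1}^{n} k³ = [n(n+1)/2]², then subtract the first 1 terms.
∑_{k=1}^{50} k³ = [50×51/2]² = 1275² = 1625625
∑_{k=1}^{1} k³ = [1×2/2]² = 1² = 1
∑_{k=2}^{50} k³ = 1625625 - 1 = 1625624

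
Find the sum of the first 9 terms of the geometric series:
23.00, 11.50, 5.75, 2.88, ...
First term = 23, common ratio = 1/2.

Sₙ = a(1 - rⁿ) / (1 - r)
S_9 = 23(1 - (1/2)^9) / (1 - (1/2))
S_9 = 23(1 - (1/512)) / (1/2)
S_9 = 11753/256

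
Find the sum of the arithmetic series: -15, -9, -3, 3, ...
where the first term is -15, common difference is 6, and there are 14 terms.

Sₙ = n/2 × (first + last)
Last term = a + (n-1)d = -15 + (14-1)×6 = 63
S_14 = 14/2 × (-15 + 63)
S_14 = 14/2 × 48 = 336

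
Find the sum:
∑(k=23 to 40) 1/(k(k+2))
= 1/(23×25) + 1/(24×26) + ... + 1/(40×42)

Partial fractions: 1/(k(k+2)) = (1/2)[1/k - 1/(k+2)]
Telescoping leaves the first two and last two terms:
= (1/2)[1/23 + 1/24 - 1/41 - 1/42]
= 1951/105616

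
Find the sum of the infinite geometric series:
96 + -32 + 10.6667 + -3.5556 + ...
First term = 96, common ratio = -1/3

For |r| < 1, S = a / (1 - r)
S = 96 / (1 - (-1/3))
S = 96 / (4/3)
S = 72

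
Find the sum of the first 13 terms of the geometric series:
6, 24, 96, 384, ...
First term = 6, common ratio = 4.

Sₙ = a(1 - rⁿ) / (1 - r)
S_13 = 6(1 - 4^13) / (1 - 4)
S_13 = 6(1 - 67108864) / (-3)
S_13 = 134217726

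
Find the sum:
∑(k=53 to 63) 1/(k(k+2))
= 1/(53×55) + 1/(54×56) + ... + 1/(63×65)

Partial fractions: 1/(k(k+2)) = (1/2)[1/k - 1/(k+2)]
Telescoping leaves the first two and last two terms:
= (1/2)[1/53 + 1/54 - 1/64 - 1/65]
= 37961/11905920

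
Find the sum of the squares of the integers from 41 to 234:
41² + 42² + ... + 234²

Use ∑_{k=1}^{n} k² = n(n+1)(2n+1)/6, then subtract the first 40 terms.
∑_{k=1}^{234} k² = 234×235×469/6 = 4298385
∑_{k=1}^{40} k² = 40×41×81/6 = 22140
∑_{k=41}^{234} k² = 4298385 - 22140 = 4276245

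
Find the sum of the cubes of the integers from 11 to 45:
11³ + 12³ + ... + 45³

Use ∑_{k=1}^{n} k³ = [n(n+1)/2]², then subtract the first 10 terms.
∑_{k=1}^{45} k³ = [45×46/2]² = 1035² = 1071225
∑_{k=1}^{10} k³ = [10×11/2]² = 55² = 3025
∑_{k=11}^{45} k³ = 1071225 - 3025 = 1068200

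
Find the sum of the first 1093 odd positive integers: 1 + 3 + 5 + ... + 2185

Sum of first n odd numbers = n²
= 1093²
= 1194649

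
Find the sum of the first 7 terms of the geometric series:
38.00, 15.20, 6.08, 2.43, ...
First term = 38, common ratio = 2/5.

Sₙ = a(1 - rⁿ) / (1 - r)
S_7 = 38(1 - (2/5)^7) / (1 - (2/5))
S_7 = 38(1 - (128/78125)) / (3/5)
S_7 = 987962/15625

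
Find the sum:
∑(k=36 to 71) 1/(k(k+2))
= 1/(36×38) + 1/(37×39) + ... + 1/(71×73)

Partial fractions: 1/(k(k+2)) = (1/2)[1/k - 1/(k+2)]
Telescoping leaves the first two and last two terms:
= (1/2)[1/36 + 1/37 - 1/72 - 1/73]
= 5293/388944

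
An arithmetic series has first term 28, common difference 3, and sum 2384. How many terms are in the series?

Using S = n/2 × [2a + (n-1)d]
2384 = n/2 × [2(28) + (n-1)(3)]
2384 = n/2 × [56 + 3n - 3]
4768 = n × [53 + 3n]
3n² + (53)n - 4768 = 0
Discriminant: Δ = (53)² - 4(3)(-4768) = 2809 + 57216 = 60025
√Δ = 245
n = [-(53) + √Δ] / (2·3) = (-53 + 245) / 6 = 192 / 6 = 32
(The negative root is discarded since n must be a positive integer.)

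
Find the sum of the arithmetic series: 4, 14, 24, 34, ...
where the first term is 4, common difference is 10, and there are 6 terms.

Sₙ = n/2 × (first + last)
Last term = a + (n-1)d = 4 + (6-1)×10 = 54
S_6 = 6/2 × (4 + 54)
S_6 = 6/2 × 58 = 174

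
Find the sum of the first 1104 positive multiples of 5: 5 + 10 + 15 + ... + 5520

Factor out 5: = 5(1 + 2 + ... + 1104) = 5 × n(n+1)/2
= 5 × 1104×1105/2
= 5 × 609960
= 3049800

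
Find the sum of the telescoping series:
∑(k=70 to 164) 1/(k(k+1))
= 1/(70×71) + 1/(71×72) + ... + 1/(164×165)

Partial fractions: 1/(k(k+1)) = 1/k - 1/(k+1)
The series telescopes:
= (1/70 - 1/71) + (1/71 - 1/72) + ... + (1/164 - 1/165)
= 1/70 - 1/165
= 19/2310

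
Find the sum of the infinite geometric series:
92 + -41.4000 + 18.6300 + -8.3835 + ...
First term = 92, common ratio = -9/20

For |r| < 1, S = a / (1 - r)
S = 92 / (1 - (-9/20))
S = 92 / (29/20)
S = 1840/29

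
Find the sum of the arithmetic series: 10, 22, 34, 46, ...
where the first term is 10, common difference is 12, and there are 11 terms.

Sₙ = n/2 × (first + last)
Last term = a + (n-1)d = 10 + (11-1)×12 = 130
S_11 = 11/2 × (10 + 130)
S_11 = 11/2 × 140 = 770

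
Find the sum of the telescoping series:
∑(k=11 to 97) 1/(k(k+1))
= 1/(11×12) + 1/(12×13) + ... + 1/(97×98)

Partial fractions: 1/(k(k+1)) = 1/k - 1/(k+1)
The series telescopes:
= (1/11 - 1/12) + (1/12 - 1/13) + ... + (1/97 - 1/98)
= 1/11 - 1/98
= 87/1078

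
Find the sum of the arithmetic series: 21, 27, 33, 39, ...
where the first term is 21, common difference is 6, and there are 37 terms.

Sₙ = n/2 × (first + last)
Last term = a + (n-1)d = 21 + (37-1)×6 = 237
S_37 = 37/2 × (21 + 237)
S_37 = 37/2 × 258 = 4773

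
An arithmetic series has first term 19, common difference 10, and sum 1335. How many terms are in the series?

Using S = n/2 × [2a + (n-1)d]
1335 = n/2 × [2(19) + (n-1)(10)]
1335 = n/2 × [38 + 10n - 10]
2670 = n × [28 + 10n]
10n² + (28)n - 2670 = 0
Discriminant: Δ = (28)² - 4(10)(-2670) = 784 + 106800 = 107584
√Δ = 328
n = [-(28) + √Δ] / (2·10) = (-28 + 328) / 20 = 300 / 20 = 15
(The negative root is discarded since n must be a positive integer.)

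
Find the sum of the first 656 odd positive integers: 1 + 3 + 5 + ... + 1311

Sum of first n odd numbers = n²
= 656²
= 430336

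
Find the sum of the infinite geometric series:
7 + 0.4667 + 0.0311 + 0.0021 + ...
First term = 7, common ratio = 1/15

For |r| < 1, S = a / (1 - r)
S = 7 / (1 - (1/15))
S = 7 / (14/15)
S = 15/2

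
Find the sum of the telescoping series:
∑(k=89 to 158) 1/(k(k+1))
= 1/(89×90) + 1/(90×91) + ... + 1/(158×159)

Partial fractions: 1/(k(k+1)) = 1/k - 1/(k+1)
The series telescopes:
= (1/89 - 1/90) + (1/90 - 1/91) + ... + (1/158 - 1/159)
= 1/89 - 1/159
= 70/14151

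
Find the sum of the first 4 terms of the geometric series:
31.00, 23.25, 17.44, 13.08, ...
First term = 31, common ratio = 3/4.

Sₙ = a(1 - rⁿ) / (1 - r)
S_4 = 31(1 - (3/4)^4) / (1 - (3/4))
S_4 = 31(1 - (81/256)) / (1/4)
S_4 = 5425/64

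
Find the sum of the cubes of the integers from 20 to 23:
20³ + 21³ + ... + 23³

Use ∑_{k=1}^{n} k³ = [n(n+1)/2]², then subtract the first 19 terms.
∑_{k=1}^{23} k³ = [23×24/2]² = 276² = 76176
∑_{k=1}^{19} k³ = [19×20/2]² = 190² = 36100
∑_{k=20}^{23} k³ = 76176 - 36100 = 40076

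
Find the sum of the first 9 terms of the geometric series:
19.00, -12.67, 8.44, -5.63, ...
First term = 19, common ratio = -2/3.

Sₙ = a(1 - rⁿ) / (1 - r)
S_9 = 19(1 - (-2/3)^9) / (1 - (-2/3))
S_9 = 19(1 - (-512/19683)) / (5/3)
S_9 = 76741/6561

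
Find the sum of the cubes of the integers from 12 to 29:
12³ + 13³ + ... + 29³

Use ∑_{k=1}^{n} k³ = [n(n+1)/2]², then subtract the first 11 terms.
∑_{k=1}^{29} k³ = [29×30/2]² = 435² = 189225
∑_{k=1}^{11} k³ = [11×12/2]² = 66² = 4356
∑_{k=12}^{29} k³ = 189225 - 4356 = 184869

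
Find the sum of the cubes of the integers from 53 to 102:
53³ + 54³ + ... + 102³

Use ∑_{k=1}^{n} k³ = [n(n+1)/2]², then subtract the first 52 terms.
∑_{k=1}^{102} k³ = [102×103/2]² = 5253² = 27594009
∑_{k=1}^{52} k³ = [52×53/2]² = 1378² = 1898884
∑_{k=53}^{102} k³ = 27594009 - 1898884 = 25695125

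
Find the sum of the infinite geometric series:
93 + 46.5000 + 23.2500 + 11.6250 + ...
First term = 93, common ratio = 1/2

For |r| < 1, S = a / (1 - r)
S = 93 / (1 - (1/2))
S = 93 / (1/2)
S = 186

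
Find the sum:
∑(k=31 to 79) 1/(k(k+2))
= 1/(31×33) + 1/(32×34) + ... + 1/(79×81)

Partial fractions: 1/(k(k+2)) = (1/2)[1/k - 1/(k+2)]
Telescoping leaves the first two and last two terms:
= (1/2)[1/31 + 1/32 - 1/80 - 1/81]
= 15533/803520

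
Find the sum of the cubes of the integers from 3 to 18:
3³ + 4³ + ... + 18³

Use ∑_{k=1}^{n} k³ = [n(n+1)/2]², then subtract the first 2 terms.
∑_{k=1}^{18} k³ = [18×19/2]² = 171² = 29241
∑_{k=1}^{2} k³ = [2×3/2]² = 3² = 9
∑_{k=3}^{18} k³ = 29241 - 9 = 29232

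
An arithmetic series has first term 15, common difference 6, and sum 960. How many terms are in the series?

Using S = n/2 × [2a + (n-1)d]
960 = n/2 × [2(15) + (n-1)(6)]
960 = n/2 × [30 + 6n - 6]
1920 = n × [24 + 6n]
6n² + (24)n - 1920 = 0
Discriminant: Δ = (24)² - 4(6)(-1920) = 576 + 46080 = 46656
√Δ = 216
n = [-(24) + √Δ] / (2·6) = (-24 + 216) / 12 = 192 / 12 = 16
(The negative root is discarded since n must be a positive integer.)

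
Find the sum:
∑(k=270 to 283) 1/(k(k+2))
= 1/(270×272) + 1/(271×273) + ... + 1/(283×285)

Partial fractions: 1/(k(k+2)) = (1/2)[1/k - 1/(k+2)]
Telescoping leaves the first two and last two terms:
= (1/2)[1/270 + 1/271 - 1/284 - 1/285]
= 71827/394825320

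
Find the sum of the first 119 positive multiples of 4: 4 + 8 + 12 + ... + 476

Factor out 4: = 4(1 + 2 + ... + 119) = 4 × n(n+1)/2
= 4 × 119×120/2
= 4 × 7140
= 28560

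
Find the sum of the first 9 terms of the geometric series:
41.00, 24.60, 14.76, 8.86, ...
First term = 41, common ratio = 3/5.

Sₙ = a(1 - rⁿ) / (1 - r)
S_9 = 41(1 - (3/5)^9) / (1 - (3/5))
S_9 = 41(1 - (19683/1953125)) / (2/5)
S_9 = 39635561/390625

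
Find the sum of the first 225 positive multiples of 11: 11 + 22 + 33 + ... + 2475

Factor out 11: = 11(1 + 2 + ... + 225) = 11 × n(n+1)/2
= 11 × 225×226/2
= 11 × 25425
= 279675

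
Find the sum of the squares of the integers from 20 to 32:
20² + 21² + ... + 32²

Use ∑_{k=1}^{n} k² = n(n+1)(2n+1)/6, then subtract the first 19 terms.
∑_{k=1}^{32} k² = 32×33×65/6 = 11440
∑_{k=1}^{19} k² = 19×20×39/6 = 2470
∑_{k=20}^{32} k² = 11440 - 2470 = 8970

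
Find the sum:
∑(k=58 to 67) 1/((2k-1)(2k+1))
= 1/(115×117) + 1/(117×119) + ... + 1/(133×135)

Partial fractions: 1/((2k-1)(2k+1)) = (1/2)[1/(2k-1) - 1/(2k+1)]
The series telescopes:
= (1/2)[1/115 - 1/135]
= 2/3105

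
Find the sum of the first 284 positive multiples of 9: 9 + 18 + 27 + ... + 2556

Factor out 9: = 9(1 + 2 + ... + 284) = 9 × n(n+1)/2
= 9 × 284×285/2
= 9 × 40470
= 364230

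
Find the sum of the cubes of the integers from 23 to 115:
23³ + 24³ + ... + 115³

Use ∑_{k=1}^{n} k³ = [n(n+1)/2]², then subtract the first 22 terms.
∑_{k=1}^{115} k³ = [115×116/2]² = 6670² = 44488900
∑_{k=1}^{22} k³ = [22×23/2]² = 253² = 64009
∑_{k=23}^{115} k³ = 44488900 - 64009 = 44424891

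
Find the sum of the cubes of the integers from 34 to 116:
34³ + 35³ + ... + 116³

Use ∑_{k=1}^{n} k³ = [n(n+1)/2]², then subtract the first 33 terms.
∑_{k=1}^{116} k³ = [116×117/2]² = 6786² = 46049796
∑_{k=1}^{33} k³ = [33×34/2]² = 561² = 314721
∑_{k=34}^{116} k³ = 46049796 - 314721 = 45735075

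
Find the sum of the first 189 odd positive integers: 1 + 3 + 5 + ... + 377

Sum of first n odd numbers = n²
= 189²
= 35721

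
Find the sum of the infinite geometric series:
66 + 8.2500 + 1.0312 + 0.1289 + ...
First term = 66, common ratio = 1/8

For |r| < 1, S = a / (1 - r)
S = 66 / (1 - (1/8))
S = 66 / (7/8)
S = 528/7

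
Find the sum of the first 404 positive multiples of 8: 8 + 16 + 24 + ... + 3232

Factor out 8: = 8(1 + 2 + ... + 404) = 8 × n(n+1)/2
= 8 × 404×405/2
= 8 × 81810
= 654480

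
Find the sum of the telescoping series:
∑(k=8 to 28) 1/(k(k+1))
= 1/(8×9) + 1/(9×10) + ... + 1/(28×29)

Partial fractions: 1/(k(k+1)) = 1/k - 1/(k+1)
The series telescopes:
= (1/8 - 1/9) + (1/9 - 1/10) + ... + (1/28 - 1/29)
= 1/8 - 1/29
= 21/232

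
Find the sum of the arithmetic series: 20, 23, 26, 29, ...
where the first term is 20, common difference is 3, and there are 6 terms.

Sₙ = n/2 × (first + last)
Last term = a + (n-1)d = 20 + (6-1)×3 = 35
S_6 = 6/2 × (20 + 35)
S_6 = 6/2 × 55 = 165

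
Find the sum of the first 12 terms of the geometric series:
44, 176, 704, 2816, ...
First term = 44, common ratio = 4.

Sₙ = a(1 - rⁿ) / (1 - r)
S_12 = 44(1 - 4^12) / (1 - 4)
S_12 = 44(1 - 16777216) / (-3)
S_12 = 246065820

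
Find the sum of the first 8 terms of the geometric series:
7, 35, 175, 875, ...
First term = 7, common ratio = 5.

Sₙ = a(1 - rⁿ) / (1 - r)
S_8 = 7(1 - 5^8) / (1 - 5)
S_8 = 7(1 - 390625) / (-4)
S_8 = 683592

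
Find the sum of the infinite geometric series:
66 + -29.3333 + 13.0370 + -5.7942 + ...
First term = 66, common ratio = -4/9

For |r| < 1, S = a / (1 - r)
S = 66 / (1 - (-4/9))
S = 66 / (13/9)
S = 594/13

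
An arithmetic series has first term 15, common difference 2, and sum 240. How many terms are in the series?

Using S = n/2 × [2a + (n-1)d]
240 = n/2 × [2(15) + (n-1)(2)]
240 = n/2 × [30 + 2n - 2]
480 = n × [28 + 2n]
2n² + (28)n - 480 = 0
Discriminant: Δ = (28)² - 4(2)(-480) = 784 + 3840 = 4624
√Δ = 68
n = [-(28) + √Δ] / (2·2) = (-28 + 68) / 4 = 40 / 4 = 10
(The negative root is discarded since n must be a positive integer.)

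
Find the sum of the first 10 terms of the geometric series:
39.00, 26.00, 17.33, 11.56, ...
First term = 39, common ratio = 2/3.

Sₙ = a(1 - rⁿ) / (1 - r)
S_10 = 39(1 - (2/3)^10) / (1 - (2/3))
S_10 = 39(1 - (1024/59049)) / (1/3)
S_10 = 754325/6561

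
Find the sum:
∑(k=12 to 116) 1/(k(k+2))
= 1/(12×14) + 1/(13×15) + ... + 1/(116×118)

Partial fractions: 1/(k(k+2)) = (1/2)[1/k - 1/(k+2)]
Telescoping leaves the first two and last two terms:
= (1/2)[1/12 + 1/13 - 1/117 - 1/118]
= 3955/55224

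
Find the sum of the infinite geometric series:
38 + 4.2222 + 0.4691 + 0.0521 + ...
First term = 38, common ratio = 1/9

For |r| < 1, S = a / (1 - r)
S = 38 / (1 - (1/9))
S = 38 / (8/9)
S = 171/4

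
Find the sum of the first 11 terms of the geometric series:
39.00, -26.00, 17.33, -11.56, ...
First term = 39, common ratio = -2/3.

Sₙ = a(1 - rⁿ) / (1 - r)
S_11 = 39(1 - (-2/3)^11) / (1 - (-2/3))
S_11 = 39(1 - (-2048/177147)) / (5/3)
S_11 = 465907/19683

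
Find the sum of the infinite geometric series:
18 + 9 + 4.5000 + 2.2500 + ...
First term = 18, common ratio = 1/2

For |r| < 1, S = a / (1 - r)
S = 18 / (1 - (1/2))
S = 18 / (1/2)
S = 36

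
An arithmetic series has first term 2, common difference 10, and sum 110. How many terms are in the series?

Using S = n/2 × [2a + (n-1)d]
110 = n/2 × [2(2) + (n-1)(10)]
110 = n/2 × [4 + 10n - 10]
220 = n × [-6 + 10n]
10n² + (-6)n - 220 = 0
Discriminant: Δ = (-6)² - 4(10)(-220) = 36 + 8800 = 8836
√Δ = 94
n = [-(-6) + √Δ] / (2·10) = (6 + 94) / 20 = 100 / 20 = 5
(The negative root is discarded since n must be a positive integer.)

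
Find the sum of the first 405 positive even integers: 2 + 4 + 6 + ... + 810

Sum of first n even numbers = n(n+1)
= 405×406
= 164430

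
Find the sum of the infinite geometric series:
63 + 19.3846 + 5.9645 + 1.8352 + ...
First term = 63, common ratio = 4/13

For |r| < 1, S = a / (1 - r)
S = 63 / (1 - (4/13))
S = 63 / (9/13)
S = 91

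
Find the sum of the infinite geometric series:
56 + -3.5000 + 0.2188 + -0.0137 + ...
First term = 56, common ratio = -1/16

For |r| < 1, S = a / (1 - r)
S = 56 / (1 - (-1/16))
S = 56 / (17/16)
S = 896/17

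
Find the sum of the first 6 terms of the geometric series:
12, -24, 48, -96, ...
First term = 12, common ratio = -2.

Sₙ = a(1 - rⁿ) / (1 - r)
S_6 = 12(1 - (-2)^6) / (1 - (-2))
S_6 = 12(1 - 64) / (3)
S_6 = -252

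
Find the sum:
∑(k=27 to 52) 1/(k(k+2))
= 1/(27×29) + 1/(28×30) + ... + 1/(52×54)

Partial fractions: 1/(k(k+2)) = (1/2)[1/k - 1/(k+2)]
Telescoping leaves the first two and last two terms:
= (1/2)[1/27 + 1/28 - 1/53 - 1/54]
= 1417/80136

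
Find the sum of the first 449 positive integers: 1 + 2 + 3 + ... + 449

Formula: ∑k = n(n+1)/2
= 449×450/2
= 202050/2
= 101025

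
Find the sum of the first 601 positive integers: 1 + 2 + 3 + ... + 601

Formula: ∑k = n(n+1)/2
= 601×602/2
= 361802/2
= 180901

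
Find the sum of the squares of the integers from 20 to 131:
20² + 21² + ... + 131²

Use ∑_{k=1}^{n} k² = n(n+1)(2n+1)/6, then subtract the first 19 terms.
∑_{k=1}^{131} k² = 131×132×263/6 = 757966
∑_{k=1}^{19} k² = 19×20×39/6 = 2470
∑_{k=20}^{131} k² = 757966 - 2470 = 755496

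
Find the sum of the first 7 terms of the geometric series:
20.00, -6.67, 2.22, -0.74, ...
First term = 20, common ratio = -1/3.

Sₙ = a(1 - rⁿ) / (1 - r)
S_7 = 20(1 - (-1/3)^7) / (1 - (-1/3))
S_7 = 20(1 - (-1/2187)) / (4/3)
S_7 = 10940/729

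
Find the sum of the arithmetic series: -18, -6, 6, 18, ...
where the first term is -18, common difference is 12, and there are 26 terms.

Sₙ = n/2 × (first + last)
Last term = a + (n-1)d = -18 + (26-1)×12 = 282
S_26 = 26/2 × (-18 + 282)
S_26 = 26/2 × 264 = 3432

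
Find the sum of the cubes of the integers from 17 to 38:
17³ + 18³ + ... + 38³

Use ∑_{k=1}^{n} k³ = [n(n+1)/2]², then subtract the first 16 terms.
∑_{k=1}^{38} k³ = [38×39/2]² = 741² = 549081
∑_{k=1}^{16} k³ = [16×17/2]² = 136² = 18496
∑_{k=17}^{38} k³ = 549081 - 18496 = 530585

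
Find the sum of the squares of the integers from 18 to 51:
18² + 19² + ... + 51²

Use ∑_{k=1}^{n} k² = n(n+1)(2n+1)/6, then subtract the first 17 terms.
∑_{k=1}^{51} k² = 51×52×103/6 = 45526
∑_{k=1}^{17} k² = 17×18×35/6 = 1785
∑_{k=18}^{51} k² = 45526 - 1785 = 43741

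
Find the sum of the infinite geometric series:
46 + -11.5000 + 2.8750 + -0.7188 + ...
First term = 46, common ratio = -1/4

For |r| < 1, S = a / (1 - r)
S = 46 / (1 - (-1/4))
S = 46 / (5/4)
S = 184/5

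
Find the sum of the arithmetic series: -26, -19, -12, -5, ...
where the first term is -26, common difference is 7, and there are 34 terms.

Sₙ = n/2 × (first + last)
Last term = a + (n-1)d = -26 + (34-1)×7 = 205
S_34 = 34/2 × (-26 + 205)
S_34 = 34/2 × 179 = 3043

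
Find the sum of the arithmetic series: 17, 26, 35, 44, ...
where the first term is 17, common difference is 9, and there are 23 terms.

Sₙ = n/2 × (first + last)
Last term = a + (n-1)d = 17 + (23-1)×9 = 215
S_23 = 23/2 × (17 + 215)
S_23 = 23/2 × 232 = 2668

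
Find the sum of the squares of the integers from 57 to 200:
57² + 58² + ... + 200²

Use ∑_{k=1}^{n} k² = n(n+1)(2n+1)/6, then subtract the first 56 terms.
∑_{k=1}^{200} k² = 200×201×401/6 = 2686700
∑_{k=1}^{56} k² = 56×57×113/6 = 60116
∑_{k=57}^{200} k² = 2686700 - 60116 = 2626584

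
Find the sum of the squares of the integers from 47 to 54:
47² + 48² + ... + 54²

Use ∑_{k=1}^{n} k² = n(n+1)(2n+1)/6, then subtract the first 46 terms.
∑_{k=1}^{54} k² = 54×55×109/6 = 53955
∑_{k=1}^{46} k² = 46×47×93/6 = 33511
∑_{k=47}^{54} k² = 53955 - 33511 = 20444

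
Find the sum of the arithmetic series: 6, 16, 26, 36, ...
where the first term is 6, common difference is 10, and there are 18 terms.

Sₙ = n/2 × (first + last)
Last term = a + (n-1)d = 6 + (18-1)×10 = 176
S_18 = 18/2 × (6 + 176)
S_18 = 18/2 × 182 = 1638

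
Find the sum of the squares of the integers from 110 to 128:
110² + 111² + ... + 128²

Use ∑_{k=1}^{n} k² = n(n+1)(2n+1)/6, then subtract the first 109 terms.
∑_{k=1}^{128} k² = 128×129×257/6 = 707264
∑_{k=1}^{109} k² = 109×110×219/6 = 437635
∑_{k=110}^{128} k² = 707264 - 437635 = 269629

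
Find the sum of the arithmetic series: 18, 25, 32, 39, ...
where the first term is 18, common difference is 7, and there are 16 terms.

Sₙ = n/2 × (first + last)
Last term = a + (n-1)d = 18 + (16-1)×7 = 123
S_16 = 16/2 × (18 + 123)
S_16 = 16/2 × 141 = 1128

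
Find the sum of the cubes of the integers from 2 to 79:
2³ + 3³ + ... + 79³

Use ∑_{k=1}^{n} k³ = [n(n+1)/2]², then subtract the first 1 terms.
∑_{k=1}^{79} k³ = [79×80/2]² = 3160² = 9985600
∑_{k=1}^{1} k³ = [1×2/2]² = 1² = 1
∑_{k=2}^{79} k³ = 9985600 - 1 = 9985599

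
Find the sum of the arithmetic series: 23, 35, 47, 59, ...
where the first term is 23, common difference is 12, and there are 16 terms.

Sₙ = n/2 × (first + last)
Last term = a + (n-1)d = 23 + (16-1)×12 = 203
S_16 = 16/2 × (23 + 203)
S_16 = 16/2 × 226 = 1808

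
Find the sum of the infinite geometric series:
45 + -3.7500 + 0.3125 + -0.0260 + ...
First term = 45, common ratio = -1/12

For |r| < 1, S = a / (1 - r)
S = 45 / (1 - (-1/12))
S = 45 / (13/12)
S = 540/13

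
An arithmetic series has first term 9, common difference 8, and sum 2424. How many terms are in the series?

Using S = n/2 × [2a + (n-1)d]
2424 = n/2 × [2(9) + (n-1)(8)]
2424 = n/2 × [18 + 8n - 8]
4848 = n × [10 + 8n]
8n² + (10)n - 4848 = 0
Discriminant: Δ = (10)² - 4(8)(-4848) = 100 + 155136 = 155236
√Δ = 394
n = [-(10) + √Δ] / (2·8) = (-10 + 394) / 16 = 384 / 16 = 24
(The negative root is discarded since n must be a positive integer.)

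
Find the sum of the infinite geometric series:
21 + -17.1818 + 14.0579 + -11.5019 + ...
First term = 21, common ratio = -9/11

For |r| < 1, S = a / (1 - r)
S = 21 / (1 - (-9/11))
S = 21 / (20/11)
S = 231/20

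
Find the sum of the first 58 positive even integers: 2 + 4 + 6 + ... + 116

Sum of first n even numbers = n(n+1)
= 58×59
= 3422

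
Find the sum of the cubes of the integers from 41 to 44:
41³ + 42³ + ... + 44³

Use ∑_{k=1}^{n} k³ = [n(n+1)/2]², then subtract the first 40 terms.
∑_{k=1}^{44} k³ = [44×45/2]² = 990² = 980100
∑_{k=1}^{40} k³ = [40×41/2]² = 820² = 672400
∑_{k=41}^{44} k³ = 980100 - 672400 = 307700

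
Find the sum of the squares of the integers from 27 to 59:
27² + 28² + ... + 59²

Use ∑_{k=1}^{n} k² = n(n+1)(2n+1)/6, then subtract the first 26 terms.
∑_{k=1}^{59} k² = 59×60×119/6 = 70210
∑_{k=1}^{26} k² = 26×27×53/6 = 6201
∑_{k=27}^{59} k² = 70210 - 6201 = 64009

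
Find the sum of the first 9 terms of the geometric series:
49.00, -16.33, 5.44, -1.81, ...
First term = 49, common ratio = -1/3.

Sₙ = a(1 - rⁿ) / (1 - r)
S_9 = 49(1 - (-1/3)^9) / (1 - (-1/3))
S_9 = 49(1 - (-1/19683)) / (4/3)
S_9 = 241129/6561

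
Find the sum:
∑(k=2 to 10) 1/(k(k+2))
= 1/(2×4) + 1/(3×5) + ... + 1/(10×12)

Partial fractions: 1/(k(k+2)) = (1/2)[1/k - 1/(k+2)]
Telescoping leaves the first two and last two terms:
= (1/2)[1/2 + 1/3 - 1/11 - 1/12]
= 29/88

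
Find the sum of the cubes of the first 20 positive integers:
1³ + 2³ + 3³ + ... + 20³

Formula: ∑k³ = [n(n+1)/2]²
= [20×21/2]²
= 210²
= 44100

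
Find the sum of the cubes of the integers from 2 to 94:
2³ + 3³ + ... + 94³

Use ∑_{k=1}^{n} k³ = [n(n+1)/2]², then subtract the first 1 terms.
∑_{k=1}^{94} k³ = [94×95/2]² = 4465² = 19936225
∑_{k=1}^{1} k³ = [1×2/2]² = 1² = 1
∑_{k=2}^{94} k³ = 19936225 - 1 = 19936224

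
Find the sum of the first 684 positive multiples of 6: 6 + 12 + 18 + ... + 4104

Factor out 6: = 6(1 + 2 + ... + 684) = 6 × n(n+1)/2
= 6 × 684×685/2
= 6 × 234270
= 1405620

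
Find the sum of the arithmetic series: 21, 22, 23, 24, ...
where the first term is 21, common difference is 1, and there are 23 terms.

Sₙ = n/2 × (first + last)
Last term = a + (n-1)d = 21 + (23-1)×1 = 43
S_23 = 23/2 × (21 + 43)
S_23 = 23/2 × 64 = 736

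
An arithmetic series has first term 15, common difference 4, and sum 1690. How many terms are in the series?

Using S = n/2 × [2a + (n-1)d]
1690 = n/2 × [2(15) + (n-1)(4)]
1690 = n/2 × [30 + 4n - 4]
3380 = n × [26 + 4n]
4n² + (26)n - 3380 = 0
Discriminant: Δ = (26)² - 4(4)(-3380) = 676 + 54080 = 54756
√Δ = 234
n = [-(26) + √Δ] / (2·4) = (-26 + 234) / 8 = 208 / 8 = 26
(The negative root is discarded since n must be a positive integer.)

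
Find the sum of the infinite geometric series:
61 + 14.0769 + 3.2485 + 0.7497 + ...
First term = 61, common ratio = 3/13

For |r| < 1, S = a / (1 - r)
S = 61 / (1 - (3/13))
S = 61 / (10/13)
S = 793/10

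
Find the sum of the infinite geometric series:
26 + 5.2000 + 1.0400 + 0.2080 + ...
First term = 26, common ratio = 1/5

For |r| < 1, S = a / (1 - r)
S = 26 / (1 - (1/5))
S = 26 / (4/5)
S = 65/2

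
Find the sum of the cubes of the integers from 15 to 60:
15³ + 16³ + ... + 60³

Use ∑_{k=1}^{n} k³ = [n(n+1)/2]², then subtract the first 14 terms.
∑_{k=1}^{60} k³ = [60×61/2]² = 1830² = 3348900
∑_{k=1}^{14} k³ = [14×15/2]² = 105² = 11025
∑_{k=15}^{60} k³ = 3348900 - 11025 = 3337875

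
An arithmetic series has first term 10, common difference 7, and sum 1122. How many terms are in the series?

Using S = n/2 × [2a + (n-1)d]
1122 = n/2 × [2(10) + (n-1)(7)]
1122 = n/2 × [20 + 7n - 7]
2244 = n × [13 + 7n]
7n² + (13)n - 2244 = 0
Discriminant: Δ = (13)² - 4(7)(-2244) = 169 + 62832 = 63001
√Δ = 251
n = [-(13) + √Δ] / (2·7) = (-13 + 251) / 14 = 238 / 14 = 17
(The negative root is discarded since n must be a positive integer.)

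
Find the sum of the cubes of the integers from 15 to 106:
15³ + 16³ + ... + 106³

Use ∑_{k=1}^{n} k³ = [n(n+1)/2]², then subtract the first 14 terms.
∑_{k=1}^{106} k³ = [106×107/2]² = 5671² = 32160241
∑_{k=1}^{14} k³ = [14×15/2]² = 105² = 11025
∑_{k=15}^{106} k³ = 32160241 - 11025 = 32149216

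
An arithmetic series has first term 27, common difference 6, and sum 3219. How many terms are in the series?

Using S = n/2 × [2a + (n-1)d]
3219 = n/2 × [2(27) + (n-1)(6)]
3219 = n/2 × [54 + 6n - 6]
6438 = n × [48 + 6n]
6n² + (48)n - 6438 = 0
Discriminant: Δ = (48)² - 4(6)(-6438) = 2304 + 154512 = 156816
√Δ = 396
n = [-(48) + √Δ] / (2·6) = (-48 + 396) / 12 = 348 / 12 = 29
(The negative root is discarded since n must be a positive integer.)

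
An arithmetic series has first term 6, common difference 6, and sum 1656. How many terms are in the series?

Using S = n/2 × [2a + (n-1)d]
1656 = n/2 × [2(6) + (n-1)(6)]
1656 = n/2 × [12 + 6n - 6]
3312 = n × [6 + 6n]
6n² + (6)n - 3312 = 0
Discriminant: Δ = (6)² - 4(6)(-3312) = 36 + 79488 = 79524
√Δ = 282
n = [-(6) + √Δ] / (2·6) = (-6 + 282) / 12 = 276 / 12 = 23
(The negative root is discarded since n must be a positive integer.)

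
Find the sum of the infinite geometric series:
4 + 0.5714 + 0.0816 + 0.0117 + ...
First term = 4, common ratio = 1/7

For |r| < 1, S = a / (1 - r)
S = 4 / (1 - (1/7))
S = 4 / (6/7)
S = 14/3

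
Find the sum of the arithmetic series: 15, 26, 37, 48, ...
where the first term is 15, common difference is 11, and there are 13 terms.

Sₙ = n/2 × (first + last)
Last term = a + (n-1)d = 15 + (13-1)×11 = 147
S_13 = 13/2 × (15 + 147)
S_13 = 13/2 × 162 = 1053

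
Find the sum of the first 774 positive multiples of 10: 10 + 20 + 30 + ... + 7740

Factor out 10: = 10(1 + 2 + ... + 774) = 10 × n(n+1)/2
= 10 × 774×775/2
= 10 × 299925
= 2999250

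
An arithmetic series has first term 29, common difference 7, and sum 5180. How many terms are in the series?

Using S = n/2 × [2a + (n-1)d]
5180 = n/2 × [2(29) + (n-1)(7)]
5180 = n/2 × [58 + 7n - 7]
10360 = n × [51 + 7n]
7n² + (51)n - 10360 = 0
Discriminant: Δ = (51)² - 4(7)(-10360) = 2601 + 290080 = 292681
√Δ = 541
n = [-(51) + √Δ] / (2·7) = (-51 + 541) / 14 = 490 / 14 = 35
(The negative root is discarded since n must be a positive integer.)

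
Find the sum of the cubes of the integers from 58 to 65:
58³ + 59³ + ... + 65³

Use ∑_{k=1}^{n} k³ = [n(n+1)/2]², then subtract the first 57 terms.
∑_{k=1}^{65} k³ = [65×66/2]² = 2145² = 4601025
∑_{k=1}^{57} k³ = [57×58/2]² = 1653² = 2732409
∑_{k=58}^{65} k³ = 4601025 - 2732409 = 1868616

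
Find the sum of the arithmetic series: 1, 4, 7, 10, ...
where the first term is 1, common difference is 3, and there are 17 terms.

Sₙ = n/2 × (first + last)
Last term = a + (n-1)d = 1 + (17-1)×3 = 49
S_17 = 17/2 × (1 + 49)
S_17 = 17/2 × 50 = 425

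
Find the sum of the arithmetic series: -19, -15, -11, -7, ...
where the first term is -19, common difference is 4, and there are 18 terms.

Sₙ = n/2 × (first + last)
Last term = a + (n-1)d = -19 + (18-1)×4 = 49
S_18 = 18/2 × (-19 + 49)
S_18 = 18/2 × 30 = 270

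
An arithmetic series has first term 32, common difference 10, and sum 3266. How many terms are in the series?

Using S = n/2 × [2a + (n-1)d]
3266 = n/2 × [2(32) + (n-1)(10)]
3266 = n/2 × [64 + 10n - 10]
6532 = n × [54 + 10n]
10n² + (54)n - 6532 = 0
Discriminant: Δ = (54)² - 4(10)(-6532) = 2916 + 261280 = 264196
√Δ = 514
n = [-(54) + √Δ] / (2·10) = (-54 + 514) / 20 = 460 / 20 = 23
(The negative root is discarded since n must be a positive integer.)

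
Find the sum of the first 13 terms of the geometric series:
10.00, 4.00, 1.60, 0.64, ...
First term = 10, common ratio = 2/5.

Sₙ = a(1 - rⁿ) / (1 - r)
S_13 = 10(1 - (2/5)^13) / (1 - (2/5))
S_13 = 10(1 - (8192/1220703125)) / (3/5)
S_13 = 813796622/48828125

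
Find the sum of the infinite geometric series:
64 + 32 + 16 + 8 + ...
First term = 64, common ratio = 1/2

For |r| < 1, S = a / (1 - r)
S = 64 / (1 - (1/2))
S = 64 / (1/2)
S = 128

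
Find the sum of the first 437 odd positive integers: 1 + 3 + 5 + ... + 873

Sum of first n odd numbers = n²
= 437²
= 190969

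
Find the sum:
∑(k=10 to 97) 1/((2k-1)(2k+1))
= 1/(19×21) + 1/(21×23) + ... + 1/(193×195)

Partial fractions: 1/((2k-1)(2k+1)) = (1/2)[1/(2k-1) - 1/(2k+1)]
The series telescopes:
= (1/2)[1/19 - 1/195]
= 88/3705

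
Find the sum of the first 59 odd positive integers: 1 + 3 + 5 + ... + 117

Sum of first n odd numbers = n²
= 59²
= 3481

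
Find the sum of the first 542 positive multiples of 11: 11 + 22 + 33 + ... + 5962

Factor out 11: = 11(1 + 2 + ... + 542) = 11 × n(n+1)/2
= 11 × 542×543/2
= 11 × 147153
= 1618683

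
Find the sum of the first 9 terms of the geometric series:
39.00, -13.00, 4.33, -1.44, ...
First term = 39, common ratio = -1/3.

Sₙ = a(1 - rⁿ) / (1 - r)
S_9 = 39(1 - (-1/3)^9) / (1 - (-1/3))
S_9 = 39(1 - (-1/19683)) / (4/3)
S_9 = 63973/2187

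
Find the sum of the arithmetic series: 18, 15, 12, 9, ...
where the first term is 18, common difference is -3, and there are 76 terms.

Sₙ = n/2 × (first + last)
Last term = a + (n-1)d = 18 + (76-1)×(-3) = -207
S_76 = 76/2 × (18 + (-207))
S_76 = 76/2 × (-189) = -7182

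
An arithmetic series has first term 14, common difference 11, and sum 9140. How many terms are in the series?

Using S = n/2 × [2a + (n-1)d]
9140 = n/2 × [2(14) + (n-1)(11)]
9140 = n/2 × [28 + 11n - 11]
18280 = n × [17 + 11n]
11n² + (17)n - 18280 = 0
Discriminant: Δ = (17)² - 4(11)(-18280) = 289 + 804320 = 804609
√Δ = 897
n = [-(17) + √Δ] / (2·11) = (-17 + 897) / 22 = 880 / 22 = 40
(The negative root is discarded since n must be a positive integer.)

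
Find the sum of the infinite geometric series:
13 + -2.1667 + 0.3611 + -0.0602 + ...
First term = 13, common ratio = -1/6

For |r| < 1, S = a / (1 - r)
S = 13 / (1 - (-1/6))
S = 13 / (7/6)
S = 78/7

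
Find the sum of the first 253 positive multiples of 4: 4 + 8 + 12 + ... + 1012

Factor out 4: = 4(1 + 2 + ... + 253) = 4 × n(n+1)/2
= 4 × 253×254/2
= 4 × 32131
= 128524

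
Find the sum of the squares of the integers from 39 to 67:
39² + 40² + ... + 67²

Use ∑_{k=1}^{n} k² = n(n+1)(2n+1)/6, then subtract the first 38 terms.
∑_{k=1}^{67} k² = 67×68×135/6 = 102510
∑_{k=1}^{38} k² = 38×39×77/6 = 19019
∑_{k=39}^{67} k² = 102510 - 19019 = 83491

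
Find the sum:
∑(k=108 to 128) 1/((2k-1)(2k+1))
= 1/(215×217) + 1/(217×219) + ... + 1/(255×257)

Partial fractions: 1/((2k-1)(2k+1)) = (1/2)[1/(2k-1) - 1/(2k+1)]
The series telescopes:
= (1/2)[1/215 - 1/257]
= 21/55255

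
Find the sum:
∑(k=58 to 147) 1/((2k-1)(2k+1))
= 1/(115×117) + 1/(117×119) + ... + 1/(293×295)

Partial fractions: 1/((2k-1)(2k+1)) = (1/2)[1/(2k-1) - 1/(2k+1)]
The series telescopes:
= (1/2)[1/115 - 1/295]
= 18/6785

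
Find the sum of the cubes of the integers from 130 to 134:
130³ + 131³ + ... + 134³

Use ∑_{k=1}^{n} k³ = [n(n+1)/2]², then subtract the first 129 terms.
∑_{k=1}^{134} k³ = [134×135/2]² = 9045² = 81812025
∑_{k=1}^{129} k³ = [129×130/2]² = 8385² = 70308225
∑_{k=130}^{134} k³ = 81812025 - 70308225 = 11503800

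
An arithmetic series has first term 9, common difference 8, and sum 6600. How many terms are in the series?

Using S = n/2 × [2a + (n-1)d]
6600 = n/2 × [2(9) + (n-1)(8)]
6600 = n/2 × [18 + 8n - 8]
13200 = n × [10 + 8n]
8n² + (10)n - 13200 = 0
Discriminant: Δ = (10)² - 4(8)(-13200) = 100 + 422400 = 422500
√Δ = 650
n = [-(10) + √Δ] / (2·8) = (-10 + 650) / 16 = 640 / 16 = 40
(The negative root is discarded since n must be a positive integer.)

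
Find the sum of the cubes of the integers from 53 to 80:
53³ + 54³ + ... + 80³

Use ∑_{k=1}^{n} k³ = [n(n+1)/2]², then subtract the first 52 terms.
∑_{k=1}^{80} k³ = [80×81/2]² = 3240² = 10497600
∑_{k=1}^{52} k³ = [52×53/2]² = 1378² = 1898884
∑_{k=53}^{80} k³ = 10497600 - 1898884 = 8598716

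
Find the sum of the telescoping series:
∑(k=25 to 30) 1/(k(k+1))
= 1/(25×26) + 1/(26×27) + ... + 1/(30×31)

Partial fractions: 1/(k(k+1)) = 1/k - 1/(k+1)
The series telescopes:
= (1/25 - 1/26) + (1/26 - 1/27) + ... + (1/30 - 1/31)
= 1/25 - 1/31
= 6/775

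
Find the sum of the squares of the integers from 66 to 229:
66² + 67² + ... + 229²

Use ∑_{k=1}^{n} k² = n(n+1)(2n+1)/6, then subtract the first 65 terms.
∑_{k=1}^{229} k² = 229×230×459/6 = 4029255
∑_{k=1}^{65} k² = 65×66×131/6 = 93665
∑_{k=66}^{229} k² = 4029255 - 93665 = 3935590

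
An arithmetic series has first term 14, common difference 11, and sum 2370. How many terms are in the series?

Using S = n/2 × [2a + (n-1)d]
2370 = n/2 × [2(14) + (n-1)(11)]
2370 = n/2 × [28 + 11n - 11]
4740 = n × [17 + 11n]
11n² + (17)n - 4740 = 0
Discriminant: Δ = (17)² - 4(11)(-4740) = 289 + 208560 = 208849
√Δ = 457
n = [-(17) + √Δ] / (2·11) = (-17 + 457) / 22 = 440 / 22 = 20
(The negative root is discarded since n must be a positive integer.)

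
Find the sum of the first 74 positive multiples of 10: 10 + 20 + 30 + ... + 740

Factor out 10: = 10(1 + 2 + ... + 74) = 10 × n(n+1)/2
= 10 × 74×75/2
= 10 × 2775
= 27750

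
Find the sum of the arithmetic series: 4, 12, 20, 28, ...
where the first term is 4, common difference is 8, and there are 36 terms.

Sₙ = n/2 × (first + last)
Last term = a + (n-1)d = 4 + (36-1)×8 = 284
S_36 = 36/2 × (4 + 284)
S_36 = 36/2 × 288 = 5184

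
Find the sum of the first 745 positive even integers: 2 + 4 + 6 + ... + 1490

Sum of first n even numbers = n(n+1)
= 745×746
= 555770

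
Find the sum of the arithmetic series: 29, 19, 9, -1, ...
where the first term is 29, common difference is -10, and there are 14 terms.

Sₙ = n/2 × (first + last)
Last term = a + (n-1)d = 29 + (14-1)×(-10) = -101
S_14 = 14/2 × (29 + (-101))
S_14 = 14/2 × (-72) = -504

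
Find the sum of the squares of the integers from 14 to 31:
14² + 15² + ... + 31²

Use ∑_{k=1}^{n} k² = n(n+1)(2n+1)/6, then subtract the first 13 terms.
∑_{k=1}^{31} k² = 31×32×63/6 = 10416
∑_{k=1}^{13} k² = 13×14×27/6 = 819
∑_{k=14}^{31} k² = 10416 - 819 = 9597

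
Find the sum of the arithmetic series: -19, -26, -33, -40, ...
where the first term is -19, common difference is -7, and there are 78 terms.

Sₙ = n/2 × (first + last)
Last term = a + (n-1)d = -19 + (78-1)×(-7) = -558
S_78 = 78/2 × (-19 + (-558))
S_78 = 78/2 × (-577) = -22503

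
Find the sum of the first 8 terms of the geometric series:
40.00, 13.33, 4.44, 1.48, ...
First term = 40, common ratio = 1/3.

Sₙ = a(1 - rⁿ) / (1 - r)
S_8 = 40(1 - (1/3)^8) / (1 - (1/3))
S_8 = 40(1 - (1/6561)) / (2/3)
S_8 = 131200/2187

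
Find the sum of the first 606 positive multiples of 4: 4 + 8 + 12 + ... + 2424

Factor out 4: = 4(1 + 2 + ... + 606) = 4 × n(n+1)/2
= 4 × 606×607/2
= 4 × 183921
= 735684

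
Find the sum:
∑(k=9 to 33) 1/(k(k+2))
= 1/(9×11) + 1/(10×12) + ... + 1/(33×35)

Partial fractions: 1/(k(k+2)) = (1/2)[1/k - 1/(k+2)]
Telescoping leaves the first two and last two terms:
= (1/2)[1/9 + 1/10 - 1/34 - 1/35]
= 82/1071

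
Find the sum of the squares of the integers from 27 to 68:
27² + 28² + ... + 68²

Use ∑_{k=1}^{n} k² = n(n+1)(2n+1)/6, then subtract the first 26 terms.
∑_{k=1}^{68} k² = 68×69×137/6 = 107134
∑_{k=1}^{26} k² = 26×27×53/6 = 6201
∑_{k=27}^{68} k² = 107134 - 6201 = 100933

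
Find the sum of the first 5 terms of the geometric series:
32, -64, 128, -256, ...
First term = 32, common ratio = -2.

Sₙ = a(1 - rⁿ) / (1 - r)
S_5 = 32(1 - (-2)^5) / (1 - (-2))
S_5 = 32(1 - (-32)) / (3)
S_5 = 352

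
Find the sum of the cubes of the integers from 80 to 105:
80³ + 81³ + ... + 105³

Use ∑_{k=1}^{n} k³ = [n(n+1)/2]², then subtract the first 79 terms.
∑_{k=1}^{105} k³ = [105×106/2]² = 5565² = 30969225
∑_{k=1}^{79} k³ = [79×80/2]² = 3160² = 9985600
∑_{k=80}^{105} k³ = 30969225 - 9985600 = 20983625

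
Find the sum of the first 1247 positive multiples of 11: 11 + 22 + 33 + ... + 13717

Factor out 11: = 11(1 + 2 + ... + 1247) = 11 × n(n+1)/2
= 11 × 1247×1248/2
= 11 × 778128
= 8559408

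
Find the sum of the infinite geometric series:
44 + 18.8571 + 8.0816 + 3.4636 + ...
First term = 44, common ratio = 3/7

For |r| < 1, S = a / (1 - r)
S = 44 / (1 - (3/7))
S = 44 / (4/7)
S = 77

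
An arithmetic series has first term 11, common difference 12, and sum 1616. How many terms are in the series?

Using S = n/2 × [2a + (n-1)d]
1616 = n/2 × [2(11) + (n-1)(12)]
1616 = n/2 × [22 + 12n - 12]
3232 = n × [10 + 12n]
12n² + (10)n - 3232 = 0
Discriminant: Δ = (10)² - 4(12)(-3232) = 100 + 155136 = 155236
√Δ = 394
n = [-(10) + √Δ] / (2·12) = (-10 + 394) / 24 = 384 / 24 = 16
(The negative root is discarded since n must be a positive integer.)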